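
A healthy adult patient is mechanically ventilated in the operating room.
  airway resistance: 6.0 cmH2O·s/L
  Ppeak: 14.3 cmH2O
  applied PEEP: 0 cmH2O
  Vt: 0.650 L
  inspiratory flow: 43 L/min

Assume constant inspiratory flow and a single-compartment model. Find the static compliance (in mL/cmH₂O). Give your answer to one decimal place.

Flow: 43 L/min ÷ 60 = 0.7167 L/s.
Equation of motion (constant flow): PIP = Vt/C + R·V̇ + PEEP.
Vt/C = PIP − R·V̇ − PEEP = 14.3 − 6.0×0.7167 − 0 = 14.3 − 4.3 − 0 = 10.0 cmH2O.
C = Vt / 10.0 = 650 / 10.0 = 65.0 mL/cmH2O.

65.0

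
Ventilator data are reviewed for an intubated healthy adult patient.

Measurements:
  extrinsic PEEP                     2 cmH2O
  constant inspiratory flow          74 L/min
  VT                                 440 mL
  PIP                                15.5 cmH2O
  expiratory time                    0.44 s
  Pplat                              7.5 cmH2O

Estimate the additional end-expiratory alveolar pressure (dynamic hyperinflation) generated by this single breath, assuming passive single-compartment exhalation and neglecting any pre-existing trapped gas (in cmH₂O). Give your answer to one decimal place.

2.4

Flow: 74 L/min ÷ 60 = 1.2333 L/s.
R = (PIP − Pplat)/V̇ = (15.5 − 7.5) / 1.2333 = 8.0/1.2333 = 6.487 cmH2O·s/L.
C = Vt/(Pplat − PEEP) = 440.0 / (7.5 − 2) = 440.0/5.5 = 80.0 mL/cmH2O.
τ = R × C = 6.487 × 0.08 L/cmH2O = 0.519 s.
Fraction remaining = e^(−Te/τ) = e^(−0.44/0.519) = 0.4284; trapped volume = 440.0 × 0.4284 = 188.5 mL.
Additional alveolar pressure from trapping ≈ V_trapped / C = 188.5 / 80.0 = 2.356 cmH2O.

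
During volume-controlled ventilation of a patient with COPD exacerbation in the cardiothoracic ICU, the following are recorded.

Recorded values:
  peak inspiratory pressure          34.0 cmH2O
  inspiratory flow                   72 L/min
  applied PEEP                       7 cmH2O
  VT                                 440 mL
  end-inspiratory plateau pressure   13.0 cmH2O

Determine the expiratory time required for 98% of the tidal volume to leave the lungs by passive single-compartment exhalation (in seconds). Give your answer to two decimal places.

5.02

Flow: 72 L/min ÷ 60 = 1.2 L/s.
R = (PIP − Pplat)/V̇ = (34.0 − 13.0) / 1.2 = 21.0/1.2 = 17.5 cmH2O·s/L.
C = Vt/(Pplat − PEEP) = 440.0 / (13.0 − 7) = 440.0/6.0 = 73.333 mL/cmH2O.
τ = R × C = 17.5 × 0.07333 L/cmH2O = 1.283 s.
t = −τ·ln(1 − 0.98) = −1.283·ln(0.02) = 5.019 s.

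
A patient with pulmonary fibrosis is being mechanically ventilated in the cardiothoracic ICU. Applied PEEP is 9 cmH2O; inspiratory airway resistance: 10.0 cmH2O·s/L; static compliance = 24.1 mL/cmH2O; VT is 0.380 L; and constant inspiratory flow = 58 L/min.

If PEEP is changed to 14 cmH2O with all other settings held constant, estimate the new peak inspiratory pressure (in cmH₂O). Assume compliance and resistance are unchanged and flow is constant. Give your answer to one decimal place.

39.4

Flow: 58 L/min ÷ 60 = 0.9667 L/s.
PIP = Vt/C + R·V̇ + PEEP (constant-flow equation of motion).
Only the baseline term changes: ΔPIP = ΔPEEP = 14 − 9 = 5.0 cmH2O.
Original PIP = 380/24.1 + 10.0×0.9667 + 9 = 34.435 cmH2O; new PIP = 34.435 + (5.0) = 39.435 cmH2O.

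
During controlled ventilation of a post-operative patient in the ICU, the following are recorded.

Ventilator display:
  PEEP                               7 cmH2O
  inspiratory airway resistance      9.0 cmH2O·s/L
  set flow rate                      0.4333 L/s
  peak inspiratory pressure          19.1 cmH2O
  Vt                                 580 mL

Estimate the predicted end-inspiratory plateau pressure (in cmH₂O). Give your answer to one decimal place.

15.2

Pplat = PIP − Raw × flow = 19.1 − 9.0 × 0.4333 = 19.1 − 3.9 = 15.2 cmH2O.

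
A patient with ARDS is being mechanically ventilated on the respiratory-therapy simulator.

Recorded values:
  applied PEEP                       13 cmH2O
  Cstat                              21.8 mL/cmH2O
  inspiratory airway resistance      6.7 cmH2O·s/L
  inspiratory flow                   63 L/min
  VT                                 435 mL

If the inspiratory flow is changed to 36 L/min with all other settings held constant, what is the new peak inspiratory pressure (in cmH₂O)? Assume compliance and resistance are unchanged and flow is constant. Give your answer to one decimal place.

37.0

Flow: 63 L/min ÷ 60 = 1.05 L/s.
New flow: 36 L/min ÷ 60 = 0.6 L/s.
PIP = Vt/C + R·V̇ + PEEP (constant-flow equation of motion).
Only the resistive term changes: ΔPIP = R × ΔV̇ = 6.7 × (0.6 − 1.05) = 6.7 × -0.45 = -3.015 cmH2O.
Original PIP = 435/21.8 + 6.7×1.05 + 13 = 39.989 cmH2O; new PIP = 39.989 + (-3.015) = 36.974 cmH2O.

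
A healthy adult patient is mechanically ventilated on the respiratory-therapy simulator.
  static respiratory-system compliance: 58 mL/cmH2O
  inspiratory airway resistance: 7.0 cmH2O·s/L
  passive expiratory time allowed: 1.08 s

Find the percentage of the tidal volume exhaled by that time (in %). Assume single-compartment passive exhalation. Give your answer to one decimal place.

93.0

τ = R × C = 7.0 × 58 mL/cmH2O = 7.0 × 0.058 L/cmH2O = 0.406 s.
Passive exhalation: V(t)/V₀ = e^(−t/τ) = e^(−1.08/0.406) = 0.06994.
Fraction exhaled = 1 − 0.06994 = 0.9301 → 93.01%.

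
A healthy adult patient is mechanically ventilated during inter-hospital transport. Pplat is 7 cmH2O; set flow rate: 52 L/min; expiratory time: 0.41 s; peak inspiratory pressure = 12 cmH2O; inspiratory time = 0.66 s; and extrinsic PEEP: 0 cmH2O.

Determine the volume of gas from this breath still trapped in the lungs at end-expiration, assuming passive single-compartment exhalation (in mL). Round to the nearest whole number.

240

Flow: 52 L/min ÷ 60 = 0.8667 L/s.
Vt = flow × Ti = 0.8667 L/s × 0.66 s × 1000 mL/L = 572.02 mL.
R = (PIP − Pplat)/V̇ = (12 − 7) / 0.8667 = 5.0/0.8667 = 5.769 cmH2O·s/L.
C = Vt/(Pplat − PEEP) = 572.02 / (7 − 0) = 572.02/7.0 = 81.717 mL/cmH2O.
τ = R × C = 5.769 × 0.08172 L/cmH2O = 0.4714 s.
Fraction remaining = e^(−Te/τ) = e^(−0.41/0.4714) = 0.4191.
Trapped volume = 572.02 × 0.4191 = 239.73 mL.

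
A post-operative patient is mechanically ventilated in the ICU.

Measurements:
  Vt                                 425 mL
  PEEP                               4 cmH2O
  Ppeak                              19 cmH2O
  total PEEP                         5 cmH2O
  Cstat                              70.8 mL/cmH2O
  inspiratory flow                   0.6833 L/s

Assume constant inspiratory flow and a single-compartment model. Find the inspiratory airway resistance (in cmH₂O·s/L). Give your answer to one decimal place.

Total PEEP = 5 cmH2O (set 4 + intrinsic 1); this is the baseline alveolar pressure.
Equation of motion (constant flow): PIP = Vt/C + R·V̇ + PEEP.
R·V̇ = PIP − Vt/C − PEEP = 19 − 425/70.8 − 5 = 19 − 6.003 − 5 = 7.997 cmH2O.
R = 7.997 / 0.6833 = 11.703 cmH2O·s/L.

11.7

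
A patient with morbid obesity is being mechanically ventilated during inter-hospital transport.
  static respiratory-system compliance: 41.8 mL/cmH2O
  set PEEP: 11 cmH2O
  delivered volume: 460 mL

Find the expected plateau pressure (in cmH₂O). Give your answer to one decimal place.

Pplat = PEEP + Vt / Cstat = 11 + 460 / 41.8 = 11 + 11.005 = 22.005 cmH2O.

22.0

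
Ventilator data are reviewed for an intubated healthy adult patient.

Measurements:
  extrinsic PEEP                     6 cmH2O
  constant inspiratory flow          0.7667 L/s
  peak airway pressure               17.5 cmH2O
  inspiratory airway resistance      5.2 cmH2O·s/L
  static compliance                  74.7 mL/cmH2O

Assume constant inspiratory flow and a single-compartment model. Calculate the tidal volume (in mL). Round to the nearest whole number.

Equation of motion (constant flow): PIP = Vt/C + R·V̇ + PEEP.
Vt/C = PIP − R·V̇ − PEEP = 17.5 − 3.987 − 6 = 7.513 cmH2O.
Vt = C × 7.513 = 74.7 × 7.513 = 561.22 mL.

561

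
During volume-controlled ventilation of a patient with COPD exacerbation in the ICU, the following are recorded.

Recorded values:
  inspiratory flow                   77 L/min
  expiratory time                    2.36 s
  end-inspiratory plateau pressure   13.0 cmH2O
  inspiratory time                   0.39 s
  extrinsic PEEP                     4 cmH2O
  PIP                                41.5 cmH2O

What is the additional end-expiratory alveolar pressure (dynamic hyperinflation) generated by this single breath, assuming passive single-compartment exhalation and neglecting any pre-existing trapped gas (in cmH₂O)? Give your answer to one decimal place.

1.3

Flow: 77 L/min ÷ 60 = 1.2833 L/s.
Vt = flow × Ti = 1.2833 L/s × 0.39 s × 1000 mL/L = 500.49 mL.
R = (PIP − Pplat)/V̇ = (41.5 − 13.0) / 1.2833 = 28.5/1.2833 = 22.208 cmH2O·s/L.
C = Vt/(Pplat − PEEP) = 500.49 / (13.0 − 4) = 500.49/9.0 = 55.61 mL/cmH2O.
τ = R × C = 22.208 × 0.05561 L/cmH2O = 1.235 s.
Fraction remaining = e^(−Te/τ) = e^(−2.36/1.235) = 0.1479; trapped volume = 500.49 × 0.1479 = 74.022 mL.
Additional alveolar pressure from trapping ≈ V_trapped / C = 74.022 / 55.61 = 1.331 cmH2O.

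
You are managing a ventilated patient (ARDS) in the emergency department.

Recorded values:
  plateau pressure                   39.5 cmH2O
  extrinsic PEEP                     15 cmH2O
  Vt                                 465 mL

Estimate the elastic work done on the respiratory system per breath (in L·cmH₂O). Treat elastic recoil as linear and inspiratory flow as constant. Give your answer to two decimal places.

5.70

Elastic work ≈ ½ × (Pplat − PEEP) × Vt = 0.5 × (39.5 − 15) × 0.465 L = 0.5 × 24.5 × 0.465 = 5.696 L·cmH2O.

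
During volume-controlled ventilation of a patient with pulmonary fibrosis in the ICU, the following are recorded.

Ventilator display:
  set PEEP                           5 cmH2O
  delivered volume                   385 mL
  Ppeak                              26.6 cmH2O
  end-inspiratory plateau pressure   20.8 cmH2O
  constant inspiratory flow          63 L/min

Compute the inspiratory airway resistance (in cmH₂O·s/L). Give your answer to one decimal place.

Flow: 63 L/min ÷ 60 = 1.05 L/s.
Raw = (PIP − Pplat) / flow = (26.6 − 20.8) / 1.05 = 5.8 / 1.05 = 5.524 cmH2O·s/L.

5.5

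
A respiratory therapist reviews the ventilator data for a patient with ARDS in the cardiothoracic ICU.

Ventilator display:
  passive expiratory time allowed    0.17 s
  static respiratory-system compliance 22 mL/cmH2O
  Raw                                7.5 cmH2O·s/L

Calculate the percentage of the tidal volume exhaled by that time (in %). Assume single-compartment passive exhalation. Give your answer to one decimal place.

τ = R × C = 7.5 × 22 mL/cmH2O = 7.5 × 0.022 L/cmH2O = 0.165 s.
Passive exhalation: V(t)/V₀ = e^(−t/τ) = e^(−0.17/0.165) = 0.3569.
Fraction exhaled = 1 − 0.3569 = 0.6431 → 64.31%.

64.3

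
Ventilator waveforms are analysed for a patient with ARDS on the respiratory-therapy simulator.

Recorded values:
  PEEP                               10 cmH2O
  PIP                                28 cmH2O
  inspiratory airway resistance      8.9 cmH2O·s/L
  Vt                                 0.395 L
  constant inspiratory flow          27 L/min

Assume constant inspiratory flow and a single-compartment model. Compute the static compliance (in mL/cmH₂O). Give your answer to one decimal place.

28.2

Flow: 27 L/min ÷ 60 = 0.45 L/s.
Equation of motion (constant flow): PIP = Vt/C + R·V̇ + PEEP.
Vt/C = PIP − R·V̇ − PEEP = 28 − 8.9×0.45 − 10 = 28 − 4.005 − 10 = 13.995 cmH2O.
C = Vt / 13.995 = 395 / 13.995 = 28.224 mL/cmH2O.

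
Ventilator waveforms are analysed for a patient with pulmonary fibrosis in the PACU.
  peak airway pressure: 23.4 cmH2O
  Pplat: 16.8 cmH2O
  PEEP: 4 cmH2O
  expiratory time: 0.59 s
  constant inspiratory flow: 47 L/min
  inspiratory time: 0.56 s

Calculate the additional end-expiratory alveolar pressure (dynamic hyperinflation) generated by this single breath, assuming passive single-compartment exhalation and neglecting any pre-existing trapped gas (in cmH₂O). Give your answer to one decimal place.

Flow: 47 L/min ÷ 60 = 0.7833 L/s.
Vt = flow × Ti = 0.7833 L/s × 0.56 s × 1000 mL/L = 438.65 mL.
R = (PIP − Pplat)/V̇ = (23.4 − 16.8) / 0.7833 = 6.6/0.7833 = 8.426 cmH2O·s/L.
C = Vt/(Pplat − PEEP) = 438.65 / (16.8 − 4) = 438.65/12.8 = 34.27 mL/cmH2O.
τ = R × C = 8.426 × 0.03427 L/cmH2O = 0.2888 s.
Fraction remaining = e^(−Te/τ) = e^(−0.59/0.2888) = 0.1296; trapped volume = 438.65 × 0.1296 = 56.849 mL.
Additional alveolar pressure from trapping ≈ V_trapped / C = 56.849 / 34.27 = 1.659 cmH2O.

1.7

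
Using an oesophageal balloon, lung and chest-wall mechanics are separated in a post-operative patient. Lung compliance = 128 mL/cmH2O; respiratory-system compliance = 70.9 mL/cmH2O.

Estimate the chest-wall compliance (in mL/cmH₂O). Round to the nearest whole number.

159

1/Ccw = 1/Crs − 1/CL.
1/Ccw = 1/70.9 − 1/128 = 0.006292.
Ccw = 158.93 mL/cmH2O.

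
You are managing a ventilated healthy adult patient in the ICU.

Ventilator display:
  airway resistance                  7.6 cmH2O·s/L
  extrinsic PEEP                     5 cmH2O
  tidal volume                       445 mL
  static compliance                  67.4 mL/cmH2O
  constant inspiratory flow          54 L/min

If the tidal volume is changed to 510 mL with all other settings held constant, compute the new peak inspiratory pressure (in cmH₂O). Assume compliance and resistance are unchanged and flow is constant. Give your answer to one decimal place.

19.4

Flow: 54 L/min ÷ 60 = 0.9 L/s.
PIP = Vt/C + R·V̇ + PEEP (constant-flow equation of motion).
Only the elastic term changes: ΔPIP = ΔVt / C = (510 − 445) / 67.4 = 0.9644 cmH2O.
Original PIP = 445/67.4 + 7.6×0.9 + 5 = 18.442 cmH2O; new PIP = 18.442 + (0.9644) = 19.406 cmH2O.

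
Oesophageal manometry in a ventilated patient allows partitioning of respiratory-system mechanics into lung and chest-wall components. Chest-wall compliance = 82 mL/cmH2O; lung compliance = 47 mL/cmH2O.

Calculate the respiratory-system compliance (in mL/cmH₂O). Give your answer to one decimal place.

29.9

Lung and chest wall are elastances in series: 1/Crs = 1/CL + 1/Ccw.
1/Crs = 1/47 + 1/82 = 0.03347.
Crs = 29.878 mL/cmH2O.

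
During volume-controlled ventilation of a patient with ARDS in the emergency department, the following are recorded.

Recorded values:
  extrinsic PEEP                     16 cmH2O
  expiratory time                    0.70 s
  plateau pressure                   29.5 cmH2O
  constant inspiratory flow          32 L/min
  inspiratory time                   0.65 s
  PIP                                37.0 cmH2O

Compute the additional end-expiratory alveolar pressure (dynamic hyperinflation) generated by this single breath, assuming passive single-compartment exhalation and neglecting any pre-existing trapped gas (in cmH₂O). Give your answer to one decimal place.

Flow: 32 L/min ÷ 60 = 0.5333 L/s.
Vt = flow × Ti = 0.5333 L/s × 0.65 s × 1000 mL/L = 346.65 mL.
R = (PIP − Pplat)/V̇ = (37.0 − 29.5) / 0.5333 = 7.5/0.5333 = 14.063 cmH2O·s/L.
C = Vt/(Pplat − PEEP) = 346.65 / (29.5 − 16) = 346.65/13.5 = 25.678 mL/cmH2O.
τ = R × C = 14.063 × 0.02568 L/cmH2O = 0.3611 s.
Fraction remaining = e^(−Te/τ) = e^(−0.70/0.3611) = 0.1439; trapped volume = 346.65 × 0.1439 = 49.883 mL.
Additional alveolar pressure from trapping ≈ V_trapped / C = 49.883 / 25.678 = 1.943 cmH2O.

1.9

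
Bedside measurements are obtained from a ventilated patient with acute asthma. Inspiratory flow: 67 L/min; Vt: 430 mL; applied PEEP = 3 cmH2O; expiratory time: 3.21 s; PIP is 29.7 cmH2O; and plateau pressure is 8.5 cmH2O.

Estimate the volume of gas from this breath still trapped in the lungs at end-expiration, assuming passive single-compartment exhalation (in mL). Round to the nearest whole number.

49

Flow: 67 L/min ÷ 60 = 1.1167 L/s.
R = (PIP − Pplat)/V̇ = (29.7 − 8.5) / 1.1167 = 21.2/1.1167 = 18.985 cmH2O·s/L.
C = Vt/(Pplat − PEEP) = 430.0 / (8.5 − 3) = 430.0/5.5 = 78.182 mL/cmH2O.
τ = R × C = 18.985 × 0.07818 L/cmH2O = 1.484 s.
Fraction remaining = e^(−Te/τ) = e^(−3.21/1.484) = 0.115.
Trapped volume = 430.0 × 0.115 = 49.45 mL.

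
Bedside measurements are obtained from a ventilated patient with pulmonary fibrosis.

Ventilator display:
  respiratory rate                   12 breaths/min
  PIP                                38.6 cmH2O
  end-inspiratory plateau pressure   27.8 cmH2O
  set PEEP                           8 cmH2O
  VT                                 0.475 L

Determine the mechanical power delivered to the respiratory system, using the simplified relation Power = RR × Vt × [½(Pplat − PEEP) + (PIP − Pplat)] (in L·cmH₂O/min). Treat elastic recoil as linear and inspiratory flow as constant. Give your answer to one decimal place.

118.0

Per-breath work = Vt × [½(Pplat−PEEP) + (PIP−Pplat)] = 0.475 × [0.5×19.8 + 10.8] = 0.475 × 20.7 = 9.833 L·cmH2O.
Power = 12 × 9.833 = 118.0 L·cmH2O/min.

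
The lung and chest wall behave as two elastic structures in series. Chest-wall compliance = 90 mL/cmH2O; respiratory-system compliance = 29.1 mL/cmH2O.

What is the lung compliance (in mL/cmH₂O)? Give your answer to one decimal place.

43.0

1/CL = 1/Crs − 1/Ccw.
1/CL = 1/29.1 − 1/90 = 0.02325.
CL = 43.011 mL/cmH2O.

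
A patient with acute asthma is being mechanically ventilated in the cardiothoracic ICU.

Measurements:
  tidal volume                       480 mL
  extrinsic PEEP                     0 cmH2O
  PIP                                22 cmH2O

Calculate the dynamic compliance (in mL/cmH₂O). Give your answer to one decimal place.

Dynamic compliance = Vt / (PIP − PEEP) = 480 / (22 − 0) = 480 / 22.0 = 21.818 mL/cmH2O.

21.8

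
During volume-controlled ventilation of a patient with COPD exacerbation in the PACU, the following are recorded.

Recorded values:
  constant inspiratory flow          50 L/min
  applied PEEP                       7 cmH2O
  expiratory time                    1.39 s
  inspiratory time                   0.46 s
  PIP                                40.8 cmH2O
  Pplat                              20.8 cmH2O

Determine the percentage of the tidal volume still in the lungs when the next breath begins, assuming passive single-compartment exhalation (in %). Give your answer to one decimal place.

Flow: 50 L/min ÷ 60 = 0.8333 L/s.
Vt = flow × Ti = 0.8333 L/s × 0.46 s × 1000 mL/L = 383.32 mL.
R = (PIP − Pplat)/V̇ = (40.8 − 20.8) / 0.8333 = 20.0/0.8333 = 24.001 cmH2O·s/L.
C = Vt/(Pplat − PEEP) = 383.32 / (20.8 − 7) = 383.32/13.8 = 27.777 mL/cmH2O.
τ = R × C = 24.001 × 0.02778 L/cmH2O = 0.6667 s.
Fraction remaining at end-expiration = e^(−Te/τ) = e^(−1.39/0.6667) = 0.1243 → 12.43%.

12.4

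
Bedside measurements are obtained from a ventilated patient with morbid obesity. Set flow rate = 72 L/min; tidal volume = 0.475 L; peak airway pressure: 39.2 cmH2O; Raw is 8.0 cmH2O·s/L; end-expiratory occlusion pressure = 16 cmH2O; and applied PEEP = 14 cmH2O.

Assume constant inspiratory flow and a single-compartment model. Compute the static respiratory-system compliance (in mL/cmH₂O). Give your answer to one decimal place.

Flow: 72 L/min ÷ 60 = 1.2 L/s.
Total PEEP = 16 cmH2O (set 14 + intrinsic 2); this is the baseline alveolar pressure.
Equation of motion (constant flow): PIP = Vt/C + R·V̇ + PEEP.
Vt/C = PIP − R·V̇ − PEEP = 39.2 − 8.0×1.2 − 16 = 39.2 − 9.6 − 16 = 13.6 cmH2O.
C = Vt / 13.6 = 475 / 13.6 = 34.926 mL/cmH2O.

34.9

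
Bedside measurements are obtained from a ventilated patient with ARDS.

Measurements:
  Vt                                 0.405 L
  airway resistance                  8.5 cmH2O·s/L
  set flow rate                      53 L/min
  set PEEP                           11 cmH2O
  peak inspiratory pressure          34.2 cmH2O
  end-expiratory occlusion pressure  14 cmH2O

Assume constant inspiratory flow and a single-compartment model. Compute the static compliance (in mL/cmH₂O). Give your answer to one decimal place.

31.9

Flow: 53 L/min ÷ 60 = 0.8833 L/s.
Total PEEP = 14 cmH2O (set 11 + intrinsic 3); this is the baseline alveolar pressure.
Equation of motion (constant flow): PIP = Vt/C + R·V̇ + PEEP.
Vt/C = PIP − R·V̇ − PEEP = 34.2 − 8.5×0.8833 − 14 = 34.2 − 7.508 − 14 = 12.692 cmH2O.
C = Vt / 12.692 = 405 / 12.692 = 31.91 mL/cmH2O.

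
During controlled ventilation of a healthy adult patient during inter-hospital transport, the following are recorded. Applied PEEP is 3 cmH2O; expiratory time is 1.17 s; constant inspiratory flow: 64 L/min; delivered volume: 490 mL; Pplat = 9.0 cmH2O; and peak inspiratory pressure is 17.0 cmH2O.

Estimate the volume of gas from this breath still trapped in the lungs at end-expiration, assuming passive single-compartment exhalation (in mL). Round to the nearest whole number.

73

Flow: 64 L/min ÷ 60 = 1.0667 L/s.
R = (PIP − Pplat)/V̇ = (17.0 − 9.0) / 1.0667 = 8.0/1.0667 = 7.5 cmH2O·s/L.
C = Vt/(Pplat − PEEP) = 490.0 / (9.0 − 3) = 490.0/6.0 = 81.667 mL/cmH2O.
τ = R × C = 7.5 × 0.08167 L/cmH2O = 0.6125 s.
Fraction remaining = e^(−Te/τ) = e^(−1.17/0.6125) = 0.1481.
Trapped volume = 490.0 × 0.1481 = 72.569 mL.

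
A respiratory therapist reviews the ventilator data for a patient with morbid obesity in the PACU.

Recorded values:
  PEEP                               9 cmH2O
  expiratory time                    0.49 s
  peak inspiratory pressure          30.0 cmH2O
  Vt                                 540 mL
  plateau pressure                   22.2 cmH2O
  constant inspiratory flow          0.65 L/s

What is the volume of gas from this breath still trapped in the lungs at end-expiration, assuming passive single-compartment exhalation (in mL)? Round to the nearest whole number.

199

R = (PIP − Pplat)/V̇ = (30.0 − 22.2) / 0.65 = 7.8/0.65 = 12.0 cmH2O·s/L.
C = Vt/(Pplat − PEEP) = 540.0 / (22.2 − 9) = 540.0/13.2 = 40.909 mL/cmH2O.
τ = R × C = 12.0 × 0.04091 L/cmH2O = 0.4909 s.
Fraction remaining = e^(−Te/τ) = e^(−0.49/0.4909) = 0.3686.
Trapped volume = 540.0 × 0.3686 = 199.04 mL.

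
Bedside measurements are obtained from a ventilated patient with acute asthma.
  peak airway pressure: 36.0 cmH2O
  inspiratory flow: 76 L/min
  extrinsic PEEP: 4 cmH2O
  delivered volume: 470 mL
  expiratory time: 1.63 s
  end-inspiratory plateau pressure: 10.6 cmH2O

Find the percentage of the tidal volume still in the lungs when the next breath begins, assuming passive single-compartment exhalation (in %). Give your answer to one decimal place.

31.9

Flow: 76 L/min ÷ 60 = 1.2667 L/s.
R = (PIP − Pplat)/V̇ = (36.0 − 10.6) / 1.2667 = 25.4/1.2667 = 20.052 cmH2O·s/L.
C = Vt/(Pplat − PEEP) = 470.0 / (10.6 − 4) = 470.0/6.6 = 71.212 mL/cmH2O.
τ = R × C = 20.052 × 0.07121 L/cmH2O = 1.428 s.
Fraction remaining at end-expiration = e^(−Te/τ) = e^(−1.63/1.428) = 0.3194 → 31.94%.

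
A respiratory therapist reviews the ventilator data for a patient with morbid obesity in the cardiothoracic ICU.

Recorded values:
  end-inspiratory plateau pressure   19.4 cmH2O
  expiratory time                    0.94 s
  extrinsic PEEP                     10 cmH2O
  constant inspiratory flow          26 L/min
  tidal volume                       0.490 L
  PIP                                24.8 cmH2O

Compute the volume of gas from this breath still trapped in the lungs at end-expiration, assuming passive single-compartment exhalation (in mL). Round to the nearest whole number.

Flow: 26 L/min ÷ 60 = 0.4333 L/s.
R = (PIP − Pplat)/V̇ = (24.8 − 19.4) / 0.4333 = 5.4/0.4333 = 12.462 cmH2O·s/L.
C = Vt/(Pplat − PEEP) = 490.0 / (19.4 − 10) = 490.0/9.4 = 52.128 mL/cmH2O.
τ = R × C = 12.462 × 0.05213 L/cmH2O = 0.6496 s.
Fraction remaining = e^(−Te/τ) = e^(−0.94/0.6496) = 0.2353.
Trapped volume = 490.0 × 0.2353 = 115.3 mL.

115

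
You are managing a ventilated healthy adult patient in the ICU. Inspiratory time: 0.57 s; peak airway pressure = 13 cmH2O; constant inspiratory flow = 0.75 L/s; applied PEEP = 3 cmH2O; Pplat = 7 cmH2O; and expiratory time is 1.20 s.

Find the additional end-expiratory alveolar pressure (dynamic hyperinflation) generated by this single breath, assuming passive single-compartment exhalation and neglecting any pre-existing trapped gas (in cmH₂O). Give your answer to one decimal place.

Vt = flow × Ti = 0.75 L/s × 0.57 s × 1000 mL/L = 427.5 mL.
R = (PIP − Pplat)/V̇ = (13 − 7) / 0.75 = 6.0/0.75 = 8.0 cmH2O·s/L.
C = Vt/(Pplat − PEEP) = 427.5 / (7 − 3) = 427.5/4.0 = 106.88 mL/cmH2O.
τ = R × C = 8.0 × 0.1069 L/cmH2O = 0.8552 s.
Fraction remaining = e^(−Te/τ) = e^(−1.20/0.8552) = 0.2458; trapped volume = 427.5 × 0.2458 = 105.08 mL.
Additional alveolar pressure from trapping ≈ V_trapped / C = 105.08 / 106.88 = 0.9832 cmH2O.

1.0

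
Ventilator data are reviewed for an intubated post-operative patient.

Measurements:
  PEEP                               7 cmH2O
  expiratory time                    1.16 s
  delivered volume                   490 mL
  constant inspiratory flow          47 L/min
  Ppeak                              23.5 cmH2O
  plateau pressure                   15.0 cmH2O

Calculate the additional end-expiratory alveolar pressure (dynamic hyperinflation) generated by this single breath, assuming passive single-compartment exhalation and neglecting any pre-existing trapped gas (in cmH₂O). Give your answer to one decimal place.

Flow: 47 L/min ÷ 60 = 0.7833 L/s.
R = (PIP − Pplat)/V̇ = (23.5 − 15.0) / 0.7833 = 8.5/0.7833 = 10.852 cmH2O·s/L.
C = Vt/(Pplat − PEEP) = 490.0 / (15.0 − 7) = 490.0/8.0 = 61.25 mL/cmH2O.
τ = R × C = 10.852 × 0.06125 L/cmH2O = 0.6647 s.
Fraction remaining = e^(−Te/τ) = e^(−1.16/0.6647) = 0.1746; trapped volume = 490.0 × 0.1746 = 85.554 mL.
Additional alveolar pressure from trapping ≈ V_trapped / C = 85.554 / 61.25 = 1.397 cmH2O.

1.4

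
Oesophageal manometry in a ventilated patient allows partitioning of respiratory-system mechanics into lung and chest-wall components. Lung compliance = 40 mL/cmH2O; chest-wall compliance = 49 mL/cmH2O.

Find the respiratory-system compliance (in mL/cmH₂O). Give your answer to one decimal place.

Lung and chest wall are elastances in series: 1/Crs = 1/CL + 1/Ccw.
1/Crs = 1/40 + 1/49 = 0.04541.
Crs = 22.022 mL/cmH2O.

22.0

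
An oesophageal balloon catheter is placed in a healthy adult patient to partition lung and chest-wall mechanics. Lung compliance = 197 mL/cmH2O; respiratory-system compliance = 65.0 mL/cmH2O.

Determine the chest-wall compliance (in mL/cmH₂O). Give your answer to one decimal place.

97.0

1/Ccw = 1/Crs − 1/CL.
1/Ccw = 1/65.0 − 1/197 = 0.01031.
Ccw = 96.993 mL/cmH2O.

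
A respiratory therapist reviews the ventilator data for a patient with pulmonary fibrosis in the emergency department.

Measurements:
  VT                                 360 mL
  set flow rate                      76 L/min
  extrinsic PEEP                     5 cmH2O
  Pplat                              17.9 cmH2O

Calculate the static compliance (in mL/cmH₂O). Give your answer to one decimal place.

27.9

Cstat = Vt / (Pplat − PEEP) = 360 / (17.9 − 5) = 360 / 12.9 = 27.907 mL/cmH2O.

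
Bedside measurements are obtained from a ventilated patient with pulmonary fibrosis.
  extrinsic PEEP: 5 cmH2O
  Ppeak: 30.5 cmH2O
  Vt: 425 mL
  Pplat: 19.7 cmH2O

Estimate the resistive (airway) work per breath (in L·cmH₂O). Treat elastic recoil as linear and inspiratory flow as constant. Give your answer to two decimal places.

With constant inspiratory flow the resistive pressure is constant at PIP − Pplat = 30.5 − 19.7 = 10.8 cmH2O, so resistive work = 10.8 × 0.425 = 4.59 L·cmH2O.

4.59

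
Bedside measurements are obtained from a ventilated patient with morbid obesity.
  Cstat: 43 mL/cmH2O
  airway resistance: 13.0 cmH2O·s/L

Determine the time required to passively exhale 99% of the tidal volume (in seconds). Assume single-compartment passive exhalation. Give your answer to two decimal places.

2.57

τ = R × C = 13.0 × 43 mL/cmH2O = 13.0 × 0.043 L/cmH2O = 0.559 s.
Exhaled fraction f = 1 − e^(−t/τ) → t = −τ·ln(1 − f) = −0.559·ln(0.01) = 2.574 s.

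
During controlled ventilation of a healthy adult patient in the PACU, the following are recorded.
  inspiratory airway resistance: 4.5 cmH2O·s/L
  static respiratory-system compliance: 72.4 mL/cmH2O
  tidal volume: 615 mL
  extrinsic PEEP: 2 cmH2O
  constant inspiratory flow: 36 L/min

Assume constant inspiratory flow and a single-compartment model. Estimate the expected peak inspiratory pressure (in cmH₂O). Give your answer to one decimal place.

Flow: 36 L/min ÷ 60 = 0.6 L/s.
Equation of motion (constant flow): PIP = Vt/C + R·V̇ + PEEP.
PIP = 615/72.4 + 4.5×0.6 + 2 = 8.494 + 2.7 + 2 = 13.194 cmH2O.

13.2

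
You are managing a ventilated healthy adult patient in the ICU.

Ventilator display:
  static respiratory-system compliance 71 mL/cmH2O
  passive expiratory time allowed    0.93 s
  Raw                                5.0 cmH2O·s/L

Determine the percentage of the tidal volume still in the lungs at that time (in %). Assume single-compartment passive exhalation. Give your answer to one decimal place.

τ = R × C = 5.0 × 71 mL/cmH2O = 5.0 × 0.071 L/cmH2O = 0.355 s.
Passive exhalation: V(t)/V₀ = e^(−t/τ) = e^(−0.93/0.355) = 0.07282.
Fraction remaining = 0.07282 → 7.282%.

7.3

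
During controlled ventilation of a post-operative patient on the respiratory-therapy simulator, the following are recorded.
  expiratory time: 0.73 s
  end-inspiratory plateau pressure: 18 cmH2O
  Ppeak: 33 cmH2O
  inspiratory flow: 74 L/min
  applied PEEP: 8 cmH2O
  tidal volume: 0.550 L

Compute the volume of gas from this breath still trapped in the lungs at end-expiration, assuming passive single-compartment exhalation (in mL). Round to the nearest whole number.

Flow: 74 L/min ÷ 60 = 1.2333 L/s.
R = (PIP − Pplat)/V̇ = (33 − 18) / 1.2333 = 15.0/1.2333 = 12.162 cmH2O·s/L.
C = Vt/(Pplat − PEEP) = 550.0 / (18 − 8) = 550.0/10.0 = 55.0 mL/cmH2O.
τ = R × C = 12.162 × 0.055 L/cmH2O = 0.6689 s.
Fraction remaining = e^(−Te/τ) = e^(−0.73/0.6689) = 0.3358.
Trapped volume = 550.0 × 0.3358 = 184.69 mL.

185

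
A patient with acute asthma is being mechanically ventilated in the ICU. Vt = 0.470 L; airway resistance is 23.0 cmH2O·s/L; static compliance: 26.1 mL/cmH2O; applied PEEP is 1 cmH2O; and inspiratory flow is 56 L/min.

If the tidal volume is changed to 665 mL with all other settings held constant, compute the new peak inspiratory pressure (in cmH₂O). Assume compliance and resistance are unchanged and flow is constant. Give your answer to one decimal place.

47.9

Flow: 56 L/min ÷ 60 = 0.9333 L/s.
PIP = Vt/C + R·V̇ + PEEP (constant-flow equation of motion).
Only the elastic term changes: ΔPIP = ΔVt / C = (665 − 470) / 26.1 = 7.471 cmH2O.
Original PIP = 470/26.1 + 23.0×0.9333 + 1 = 40.474 cmH2O; new PIP = 40.474 + (7.471) = 47.945 cmH2O.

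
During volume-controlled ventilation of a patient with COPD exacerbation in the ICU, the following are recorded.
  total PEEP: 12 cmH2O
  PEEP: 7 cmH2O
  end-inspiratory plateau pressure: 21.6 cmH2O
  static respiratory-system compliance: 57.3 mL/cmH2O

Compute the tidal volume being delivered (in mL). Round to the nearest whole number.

550

End-expiratory occlusion gives total PEEP = 12 cmH2O (intrinsic PEEP = 12 − 7 = 5). Use total PEEP for the elastic gradient.
Vt = Cstat × (Pplat − PEEPtotal) = 57.3 × (21.6 − 12) = 57.3 × 9.6 = 550.08 mL.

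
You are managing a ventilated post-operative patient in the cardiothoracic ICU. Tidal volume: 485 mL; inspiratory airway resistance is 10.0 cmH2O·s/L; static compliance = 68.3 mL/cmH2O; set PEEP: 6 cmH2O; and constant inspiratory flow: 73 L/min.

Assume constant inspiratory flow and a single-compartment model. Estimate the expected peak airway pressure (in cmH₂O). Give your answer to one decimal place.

Flow: 73 L/min ÷ 60 = 1.2167 L/s.
Equation of motion (constant flow): PIP = Vt/C + R·V̇ + PEEP.
PIP = 485/68.3 + 10.0×1.2167 + 6 = 7.101 + 12.167 + 6 = 25.268 cmH2O.

25.3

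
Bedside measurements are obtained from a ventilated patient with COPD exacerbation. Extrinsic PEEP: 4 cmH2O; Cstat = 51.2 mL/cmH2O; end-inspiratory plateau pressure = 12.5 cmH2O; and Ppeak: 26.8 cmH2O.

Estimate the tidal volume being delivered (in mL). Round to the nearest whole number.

435

Vt = Cstat × (Pplat − PEEP) = 51.2 × (12.5 − 4) = 51.2 × 8.5 = 435.2 mL.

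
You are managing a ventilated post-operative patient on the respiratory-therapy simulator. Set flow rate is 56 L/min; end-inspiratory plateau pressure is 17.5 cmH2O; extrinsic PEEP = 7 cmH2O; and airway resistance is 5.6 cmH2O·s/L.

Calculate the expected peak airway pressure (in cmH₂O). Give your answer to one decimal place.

22.7

Flow: 56 L/min ÷ 60 = 0.9333 L/s.
PIP = Pplat + Raw × flow = 17.5 + 5.6 × 0.9333 = 17.5 + 5.226 = 22.726 cmH2O.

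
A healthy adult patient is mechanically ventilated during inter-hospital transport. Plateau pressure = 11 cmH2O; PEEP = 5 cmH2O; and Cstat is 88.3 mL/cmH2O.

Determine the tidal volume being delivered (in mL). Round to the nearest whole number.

Vt = Cstat × (Pplat − PEEP) = 88.3 × (11 − 5) = 88.3 × 6.0 = 529.8 mL.

530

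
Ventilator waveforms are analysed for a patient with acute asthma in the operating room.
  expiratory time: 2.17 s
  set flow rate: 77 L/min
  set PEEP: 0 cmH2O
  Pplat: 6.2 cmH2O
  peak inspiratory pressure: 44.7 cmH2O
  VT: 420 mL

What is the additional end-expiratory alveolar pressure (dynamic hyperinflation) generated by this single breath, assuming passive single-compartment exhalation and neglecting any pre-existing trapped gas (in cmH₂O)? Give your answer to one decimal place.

2.1

Flow: 77 L/min ÷ 60 = 1.2833 L/s.
R = (PIP − Pplat)/V̇ = (44.7 − 6.2) / 1.2833 = 38.5/1.2833 = 30.001 cmH2O·s/L.
C = Vt/(Pplat − PEEP) = 420.0 / (6.2 − 0) = 420.0/6.2 = 67.742 mL/cmH2O.
τ = R × C = 30.001 × 0.06774 L/cmH2O = 2.032 s.
Fraction remaining = e^(−Te/τ) = e^(−2.17/2.032) = 0.3437; trapped volume = 420.0 × 0.3437 = 144.35 mL.
Additional alveolar pressure from trapping ≈ V_trapped / C = 144.35 / 67.742 = 2.131 cmH2O.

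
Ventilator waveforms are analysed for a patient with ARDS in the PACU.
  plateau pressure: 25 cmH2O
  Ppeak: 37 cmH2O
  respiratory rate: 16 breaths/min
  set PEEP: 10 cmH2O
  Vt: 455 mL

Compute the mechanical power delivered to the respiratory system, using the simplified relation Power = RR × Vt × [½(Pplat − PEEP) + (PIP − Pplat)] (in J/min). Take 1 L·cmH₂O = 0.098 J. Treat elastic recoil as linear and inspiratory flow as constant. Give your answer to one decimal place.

13.9

Per-breath work = Vt × [½(Pplat−PEEP) + (PIP−Pplat)] = 0.455 × [0.5×15.0 + 12.0] = 0.455 × 19.5 = 8.873 L·cmH2O.
Power = 16 × 8.873 = 141.97 L·cmH2O/min.
× 0.098 J/(L·cmH2O) → 13.913 J/min.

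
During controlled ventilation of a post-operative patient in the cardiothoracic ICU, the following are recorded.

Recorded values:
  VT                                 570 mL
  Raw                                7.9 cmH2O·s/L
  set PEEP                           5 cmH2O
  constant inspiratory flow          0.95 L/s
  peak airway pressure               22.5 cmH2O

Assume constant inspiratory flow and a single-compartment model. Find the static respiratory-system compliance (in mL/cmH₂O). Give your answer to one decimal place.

Equation of motion (constant flow): PIP = Vt/C + R·V̇ + PEEP.
Vt/C = PIP − R·V̇ − PEEP = 22.5 − 7.9×0.95 − 5 = 22.5 − 7.505 − 5 = 9.995 cmH2O.
C = Vt / 9.995 = 570 / 9.995 = 57.029 mL/cmH2O.

57.0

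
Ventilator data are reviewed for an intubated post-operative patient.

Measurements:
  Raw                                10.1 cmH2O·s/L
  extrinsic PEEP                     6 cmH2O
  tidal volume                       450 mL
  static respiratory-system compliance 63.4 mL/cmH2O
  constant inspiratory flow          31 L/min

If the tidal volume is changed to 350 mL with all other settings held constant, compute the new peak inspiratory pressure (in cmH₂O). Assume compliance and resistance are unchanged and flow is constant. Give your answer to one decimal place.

16.7

Flow: 31 L/min ÷ 60 = 0.5167 L/s.
PIP = Vt/C + R·V̇ + PEEP (constant-flow equation of motion).
Only the elastic term changes: ΔPIP = ΔVt / C = (350 − 450) / 63.4 = -1.577 cmH2O.
Original PIP = 450/63.4 + 10.1×0.5167 + 6 = 18.316 cmH2O; new PIP = 18.316 + (-1.577) = 16.739 cmH2O.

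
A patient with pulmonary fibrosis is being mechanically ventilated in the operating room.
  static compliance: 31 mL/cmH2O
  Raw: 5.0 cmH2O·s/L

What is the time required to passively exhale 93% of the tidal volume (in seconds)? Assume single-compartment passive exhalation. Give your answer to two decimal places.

0.41

τ = R × C = 5.0 × 31 mL/cmH2O = 5.0 × 0.031 L/cmH2O = 0.155 s.
Exhaled fraction f = 1 − e^(−t/τ) → t = −τ·ln(1 − f) = −0.155·ln(0.07) = 0.4122 s.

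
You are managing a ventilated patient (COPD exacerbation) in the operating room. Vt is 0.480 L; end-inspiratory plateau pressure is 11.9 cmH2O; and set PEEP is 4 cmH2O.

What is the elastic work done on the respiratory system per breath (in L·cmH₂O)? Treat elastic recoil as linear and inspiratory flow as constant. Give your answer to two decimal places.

1.90

Elastic work ≈ ½ × (Pplat − PEEP) × Vt = 0.5 × (11.9 − 4) × 0.480 L = 0.5 × 7.9 × 0.480 = 1.896 L·cmH2O.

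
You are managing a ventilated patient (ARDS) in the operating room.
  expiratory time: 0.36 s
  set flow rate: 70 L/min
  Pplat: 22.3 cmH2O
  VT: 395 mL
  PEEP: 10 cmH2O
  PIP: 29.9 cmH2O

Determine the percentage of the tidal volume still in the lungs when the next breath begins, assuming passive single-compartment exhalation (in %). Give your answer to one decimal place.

Flow: 70 L/min ÷ 60 = 1.1667 L/s.
R = (PIP − Pplat)/V̇ = (29.9 − 22.3) / 1.1667 = 7.6/1.1667 = 6.514 cmH2O·s/L.
C = Vt/(Pplat − PEEP) = 395.0 / (22.3 − 10) = 395.0/12.3 = 32.114 mL/cmH2O.
τ = R × C = 6.514 × 0.03211 L/cmH2O = 0.2092 s.
Fraction remaining at end-expiration = e^(−Te/τ) = e^(−0.36/0.2092) = 0.1789 → 17.89%.

17.9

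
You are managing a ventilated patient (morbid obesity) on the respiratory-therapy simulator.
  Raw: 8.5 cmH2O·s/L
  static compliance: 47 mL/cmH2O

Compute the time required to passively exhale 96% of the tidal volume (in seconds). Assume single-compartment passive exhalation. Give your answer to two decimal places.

τ = R × C = 8.5 × 47 mL/cmH2O = 8.5 × 0.047 L/cmH2O = 0.3995 s.
Exhaled fraction f = 1 − e^(−t/τ) → t = −τ·ln(1 − f) = −0.3995·ln(0.04) = 1.286 s.

1.29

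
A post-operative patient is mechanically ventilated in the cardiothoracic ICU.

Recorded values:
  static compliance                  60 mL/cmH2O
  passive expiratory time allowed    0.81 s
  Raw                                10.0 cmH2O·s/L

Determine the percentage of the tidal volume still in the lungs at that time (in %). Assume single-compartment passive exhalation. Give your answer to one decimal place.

25.9

τ = R × C = 10.0 × 60 mL/cmH2O = 10.0 × 0.060 L/cmH2O = 0.6 s.
Passive exhalation: V(t)/V₀ = e^(−t/τ) = e^(−0.81/0.6) = 0.2592.
Fraction remaining = 0.2592 → 25.92%.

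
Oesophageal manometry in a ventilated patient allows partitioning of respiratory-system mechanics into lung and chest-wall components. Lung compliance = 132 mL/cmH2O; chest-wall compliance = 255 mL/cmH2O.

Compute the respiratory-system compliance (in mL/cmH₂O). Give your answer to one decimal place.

87.0

Lung and chest wall are elastances in series: 1/Crs = 1/CL + 1/Ccw.
1/Crs = 1/132 + 1/255 = 0.0115.
Crs = 86.957 mL/cmH2O.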